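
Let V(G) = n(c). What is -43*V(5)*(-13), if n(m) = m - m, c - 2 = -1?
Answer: 0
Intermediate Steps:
c = 1 (c = 2 - 1 = 1)
n(m) = 0
V(G) = 0
-43*V(5)*(-13) = -43*0*(-13) = 0*(-13) = 0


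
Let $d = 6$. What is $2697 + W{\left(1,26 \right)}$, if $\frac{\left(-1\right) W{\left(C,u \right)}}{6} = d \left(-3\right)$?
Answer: $2805$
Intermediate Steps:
$W{\left(C,u \right)} = 108$ ($W{\left(C,u \right)} = - 6 \cdot 6 \left(-3\right) = \left(-6\right) \left(-18\right) = 108$)
$2697 + W{\left(1,26 \right)} = 2697 + 108 = 2805$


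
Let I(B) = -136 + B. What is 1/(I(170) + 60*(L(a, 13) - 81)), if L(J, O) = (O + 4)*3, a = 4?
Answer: -1/1766 ≈ -0.00056625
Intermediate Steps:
L(J, O) = 12 + 3*O (L(J, O) = (4 + O)*3 = 12 + 3*O)
1/(I(170) + 60*(L(a, 13) - 81)) = 1/((-136 + 170) + 60*((12 + 3*13) - 81)) = 1/(34 + 60*((12 + 39) - 81)) = 1/(34 + 60*(51 - 81)) = 1/(34 + 60*(-30)) = 1/(34 - 1800) = 1/(-1766) = -1/1766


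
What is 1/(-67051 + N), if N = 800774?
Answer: 1/733723 ≈ 1.3629e-6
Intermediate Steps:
1/(-67051 + N) = 1/(-67051 + 800774) = 1/733723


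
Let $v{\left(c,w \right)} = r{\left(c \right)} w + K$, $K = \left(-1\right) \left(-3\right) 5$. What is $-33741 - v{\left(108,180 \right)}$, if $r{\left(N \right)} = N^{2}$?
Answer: $-2133276$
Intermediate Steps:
$K = 15$ ($K = 3 \cdot 5 = 15$)
$v{\left(c,w \right)} = 15 + w c^{2}$ ($v{\left(c,w \right)} = c^{2} w + 15 = w c^{2} + 15 = 15 + w c^{2}$)
$-33741 - v{\left(108,180 \right)} = -33741 - \left(15 + 180 \cdot 108^{2}\right) = -33741 - \left(15 + 180 \cdot 11664\right) = -33741 - \left(15 + 2099520\right) = -33741 - 2099535 = -2133276$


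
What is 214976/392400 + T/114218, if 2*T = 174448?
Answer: 1836900824/1400598225 ≈ 1.3115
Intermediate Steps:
T = 87224 (T = (½)*174448 = 87224)
214976/392400 + T/114218 = 214976/392400 + 87224/114218 = 214976*(1/392400) + 87224*(1/114218) = 13436/24525 + 43612/57109 = 1836900824/1400598225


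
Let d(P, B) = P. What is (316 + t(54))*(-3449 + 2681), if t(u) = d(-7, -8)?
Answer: -237312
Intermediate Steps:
t(u) = -7
(316 + t(54))*(-3449 + 2681) = (316 - 7)*(-3449 + 2681) = 309*(-768) = -237312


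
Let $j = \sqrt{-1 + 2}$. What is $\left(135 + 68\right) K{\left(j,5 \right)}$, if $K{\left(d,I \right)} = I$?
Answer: $1015$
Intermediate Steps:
$j = 1$ ($j = \sqrt{1} = 1$)
$\left(135 + 68\right) K{\left(j,5 \right)} = \left(135 + 68\right) 5 = 203 \cdot 5 = 1015$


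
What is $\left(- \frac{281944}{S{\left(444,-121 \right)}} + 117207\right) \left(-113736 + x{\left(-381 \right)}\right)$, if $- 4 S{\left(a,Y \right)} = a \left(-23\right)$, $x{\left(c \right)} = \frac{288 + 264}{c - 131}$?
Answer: $- \frac{725363588985057}{54464} \approx -1.3318 \cdot 10^{10}$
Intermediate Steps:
$x{\left(c \right)} = \frac{552}{-131 + c}$
$S{\left(a,Y \right)} = \frac{23 a}{4}$ ($S{\left(a,Y \right)} = - \frac{a \left(-23\right)}{4} = - \frac{\left(-23\right) a}{4} = \frac{23 a}{4}$)
$\left(- \frac{281944}{S{\left(444,-121 \right)}} + 117207\right) \left(-113736 + x{\left(-381 \right)}\right) = \left(- \frac{281944}{\frac{23}{4} \cdot 444} + 117207\right) \left(-113736 + \frac{552}{-131 - 381}\right) = \left(- \frac{281944}{2553} + 117207\right) \left(-113736 + \frac{552}{-512}\right) = \left(\left(-281944\right) \frac{1}{2553} + 117207\right) \left(-113736 + 552 \left(- \frac{1}{512}\right)\right) = \left(- \frac{281944}{2553} + 117207\right) \left(-113736 - \frac{69}{64}\right) = \frac{298947527}{2553} \left(- \frac{7279173}{64}\right) = - \frac{725363588985057}{54464}$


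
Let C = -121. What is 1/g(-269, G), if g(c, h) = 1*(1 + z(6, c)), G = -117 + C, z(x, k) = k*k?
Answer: 1/72362 ≈ 1.3819e-5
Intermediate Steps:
z(x, k) = k**2
G = -238 (G = -117 - 121 = -238)
g(c, h) = 1 + c**2 (g(c, h) = 1*(1 + c**2) = 1 + c**2)
1/g(-269, G) = 1/(1 + (-269)**2) = 1/(1 + 72361) = 1/72362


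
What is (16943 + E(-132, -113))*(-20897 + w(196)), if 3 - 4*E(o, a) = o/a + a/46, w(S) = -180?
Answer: -7425451275319/20792 ≈ -3.5713e+8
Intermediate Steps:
E(o, a) = 3/4 - a/184 - o/(4*a) (E(o, a) = 3/4 - (o/a + a/46)/4 = 3/4 - (a/46 + o/a)/4 = 3/4 + (-a/184 - o/(4*a)) = 3/4 - a/184 - o/(4*a))
(16943 + E(-132, -113))*(-20897 + w(196)) = (16943 + (3/4 - 1/184*(-113) - 1/4*(-132)/(-113)))*(-20897 - 180) = (16943 + (3/4 + 113/184 - 1/4*(-132)*(-1/113)))*(-21077) = (16943 + (3/4 + 113/184 - 33/113))*(-21077) = (16943 + 22291/20792)*(-21077) = (352301147/20792)*(-21077) = -7425451275319/20792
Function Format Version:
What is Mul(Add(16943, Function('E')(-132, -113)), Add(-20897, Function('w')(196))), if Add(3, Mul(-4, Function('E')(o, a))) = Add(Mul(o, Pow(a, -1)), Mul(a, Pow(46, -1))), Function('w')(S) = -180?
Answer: Rational(-7425451275319, 20792) ≈ -3.5713e+8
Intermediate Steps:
Function('E')(o, a) = Add(Rational(3, 4), Mul(Rational(-1, 184), a), Mul(Rational(-1, 4), o, Pow(a, -1))) (Function('E')(o, a) = Add(Rational(3, 4), Mul(Rational(-1, 4), Add(Mul(o, Pow(a, -1)), Mul(a, Pow(46, -1))))) = Add(Rational(3, 4), Mul(Rational(-1, 4), Add(Mul(o, Pow(a, -1)), Mul(a, Rational(1, 46))))) = Add(Rational(3, 4), Mul(Rational(-1, 4), Add(Mul(o, Pow(a, -1)), Mul(Rational(1, 46), a)))) = Add(Rational(3, 4), Mul(Rational(-1, 4), Add(Mul(Rational(1, 46), a), Mul(o, Pow(a, -1))))) = Add(Rational(3, 4), Add(Mul(Rational(-1, 184), a), Mul(Rational(-1, 4), o, Pow(a, -1)))) = Add(Rational(3, 4), Mul(Rational(-1, 184), a), Mul(Rational(-1, 4), o, Pow(a, -1))))
Mul(Add(16943, Function('E')(-132, -113)), Add(-20897, Function('w')(196))) = Mul(Add(16943, Add(Rational(3, 4), Mul(Rational(-1, 184), -113), Mul(Rational(-1, 4), -132, Pow(-113, -1)))), Add(-20897, -180)) = Mul(Add(16943, Add(Rational(3, 4), Rational(113, 184), Mul(Rational(-1, 4), -132, Rational(-1, 113)))), -21077) = Mul(Add(16943, Add(Rational(3, 4), Rational(113, 184), Rational(-33, 113))), -21077) = Mul(Add(16943, Rational(22291, 20792)), -21077) = Mul(Rational(352301147, 20792), -21077) = Rational(-7425451275319, 20792)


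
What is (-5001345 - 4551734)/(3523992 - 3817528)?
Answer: 9553079/293536 ≈ 32.545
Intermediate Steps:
(-5001345 - 4551734)/(3523992 - 3817528) = -9553079/(-293536) = -9553079*(-1/293536) = 9553079/293536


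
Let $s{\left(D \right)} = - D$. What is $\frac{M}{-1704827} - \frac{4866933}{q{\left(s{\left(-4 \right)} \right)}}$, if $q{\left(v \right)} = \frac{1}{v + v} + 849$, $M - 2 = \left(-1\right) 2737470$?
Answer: $- \frac{66359634664604}{11580889811} \approx -5730.1$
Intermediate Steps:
$M = -2737468$ ($M = 2 - 2737470 = -2737468$)
$q{\left(v \right)} = 849 + \frac{1}{2 v}$ ($q{\left(v \right)} = \frac{1}{2 v} + 849 = 849 + \frac{1}{2 v}$)
$\frac{M}{-1704827} - \frac{4866933}{q{\left(s{\left(-4 \right)} \right)}} = - \frac{2737468}{-1704827} - \frac{4866933}{849 + \frac{1}{2 \left(\left(-1\right) \left(-4\right)\right)}} = \left(-2737468\right) \left(- \frac{1}{1704827}\right) - \frac{4866933}{849 + \frac{1}{2 \cdot 4}} = \frac{2737468}{1704827} - \frac{4866933}{849 + \frac{1}{2} \cdot \frac{1}{4}} = \frac{2737468}{1704827} - \frac{4866933}{849 + \frac{1}{8}} = \frac{2737468}{1704827} - \frac{4866933}{\frac{6793}{8}} = \frac{2737468}{1704827} - \frac{38935464}{6793} = - \frac{66359634664604}{11580889811}$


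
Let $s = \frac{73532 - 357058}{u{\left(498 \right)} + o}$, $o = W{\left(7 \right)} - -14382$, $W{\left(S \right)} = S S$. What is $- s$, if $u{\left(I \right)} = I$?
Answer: $\frac{283526}{14929} \approx 18.992$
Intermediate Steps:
$W{\left(S \right)} = S^{2}$
$o = 14431$ ($o = 7^{2} - -14382 = 49 + 14382 = 14431$)
$s = - \frac{283526}{14929}$ ($s = \frac{73532 - 357058}{498 + 14431} = - \frac{283526}{14929} \approx -18.992$)
$- s = \left(-1\right) \left(- \frac{283526}{14929}\right) = \frac{283526}{14929}$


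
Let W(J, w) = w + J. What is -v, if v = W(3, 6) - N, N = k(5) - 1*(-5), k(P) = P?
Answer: 1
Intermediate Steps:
W(J, w) = J + w
N = 10 (N = 5 - 1*(-5) = 5 + 5 = 10)
v = -1 (v = (3 + 6) - 1*10 = 9 - 10 = -1)
-v = -1*(-1) = 1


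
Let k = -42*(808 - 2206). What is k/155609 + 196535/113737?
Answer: 37260796507/17698500833 ≈ 2.1053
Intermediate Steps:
k = 58716 (k = -42*(-1398) = 58716)
k/155609 + 196535/113737 = 58716/155609 + 196535/113737 = 37260796507/17698500833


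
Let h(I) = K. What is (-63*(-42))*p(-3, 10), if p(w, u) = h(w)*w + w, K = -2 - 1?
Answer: 15876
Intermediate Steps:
K = -3
h(I) = -3
p(w, u) = -2*w (p(w, u) = -3*w + w = -2*w)
(-63*(-42))*p(-3, 10) = (-63*(-42))*(-2*(-3)) = 2646*6 = 15876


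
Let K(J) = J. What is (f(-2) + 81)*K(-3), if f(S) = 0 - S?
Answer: -249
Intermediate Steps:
f(S) = -S
(f(-2) + 81)*K(-3) = (-1*(-2) + 81)*(-3) = (2 + 81)*(-3) = 83*(-3) = -249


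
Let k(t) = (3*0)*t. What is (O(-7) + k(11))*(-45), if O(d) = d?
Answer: 315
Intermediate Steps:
k(t) = 0 (k(t) = 0*t = 0)
(O(-7) + k(11))*(-45) = (-7 + 0)*(-45) = -7*(-45) = 315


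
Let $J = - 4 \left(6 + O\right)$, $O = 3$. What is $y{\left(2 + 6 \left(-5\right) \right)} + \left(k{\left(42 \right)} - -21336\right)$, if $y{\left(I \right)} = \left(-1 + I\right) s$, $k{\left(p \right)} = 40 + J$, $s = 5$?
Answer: $21195$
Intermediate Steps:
$J = -36$ ($J = - 4 \left(6 + 3\right) = \left(-4\right) 9 = -36$)
$k{\left(p \right)} = 4$ ($k{\left(p \right)} = 40 - 36 = 4$)
$y{\left(I \right)} = -5 + 5 I$ ($y{\left(I \right)} = \left(-1 + I\right) 5 = -5 + 5 I$)
$y{\left(2 + 6 \left(-5\right) \right)} + \left(k{\left(42 \right)} - -21336\right) = \left(-5 + 5 \left(2 + 6 \left(-5\right)\right)\right) + \left(4 - -21336\right) = \left(-5 + 5 \left(2 - 30\right)\right) + \left(4 + 21336\right) = \left(-5 + 5 \left(-28\right)\right) + 21340 = \left(-5 - 140\right) + 21340 = -145 + 21340 = 21195$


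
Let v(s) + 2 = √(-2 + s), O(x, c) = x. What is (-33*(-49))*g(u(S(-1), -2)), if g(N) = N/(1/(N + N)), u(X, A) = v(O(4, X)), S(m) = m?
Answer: 19404 - 12936*√2 ≈ 1109.7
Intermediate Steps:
v(s) = -2 + √(-2 + s)
u(X, A) = -2 + √2 (u(X, A) = -2 + √(-2 + 4) = -2 + √2)
g(N) = 2*N² (g(N) = N/(1/(2*N)) = N/((1/(2*N))) = N*(2*N) = 2*N²)
(-33*(-49))*g(u(S(-1), -2)) = (-33*(-49))*(2*(-2 + √2)²) = 1617*(2*(-2 + √2)²) = 3234*(-2 + √2)²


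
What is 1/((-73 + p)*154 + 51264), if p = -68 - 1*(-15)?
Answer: 1/31860 ≈ 3.1387e-5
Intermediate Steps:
p = -53 (p = -68 + 15 = -53)
1/((-73 + p)*154 + 51264) = 1/((-73 - 53)*154 + 51264) = 1/(-126*154 + 51264) = 1/(-19404 + 51264) = 1/31860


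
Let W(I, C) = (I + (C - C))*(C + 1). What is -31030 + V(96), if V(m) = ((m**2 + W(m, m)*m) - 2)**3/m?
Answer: 92090059416599927/12 ≈ 7.6742e+15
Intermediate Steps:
W(I, C) = I*(1 + C) (W(I, C) = (I + 0)*(1 + C) = I*(1 + C))
V(m) = (-2 + m**2 + m**2*(1 + m))**3/m (V(m) = ((m**2 + (m*(1 + m))*m) - 2)**3/m = ((m**2 + m**2*(1 + m)) - 2)**3/m = (-2 + m**2 + m**2*(1 + m))**3/m)
-31030 + V(96) = -31030 + (-2 + 96**3 + 2*96**2)**3/96 = -31030 + (-2 + 884736 + 2*9216)**3/96 = -31030 + (-2 + 884736 + 18432)**3/96 = -31030 + (1/96)*903166**3 = -31030 + (1/96)*736720475335778296 = -31030 + 92090059416972287/12 = 92090059416599927/12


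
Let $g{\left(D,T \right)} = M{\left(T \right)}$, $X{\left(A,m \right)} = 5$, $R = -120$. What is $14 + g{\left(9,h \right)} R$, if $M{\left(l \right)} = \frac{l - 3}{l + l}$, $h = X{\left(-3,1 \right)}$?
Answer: $-10$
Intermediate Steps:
$h = 5$
$M{\left(l \right)} = \frac{-3 + l}{2 l}$
$g{\left(D,T \right)} = \frac{-3 + T}{2 T}$
$14 + g{\left(9,h \right)} R = 14 + \frac{-3 + 5}{2 \cdot 5} \left(-120\right) = 14 + \frac{1}{2} \cdot \frac{1}{5} \cdot 2 \left(-120\right) = 14 + \frac{1}{5} \left(-120\right) = 14 - 24 = -10$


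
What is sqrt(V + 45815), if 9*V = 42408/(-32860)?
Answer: 3*sqrt(357483145)/265 ≈ 214.04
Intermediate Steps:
V = -38/265 (V = (42408/(-32860))/9 = (42408*(-1/32860))/9 = (1/9)*(-342/265) = -38/265 ≈ -0.14340)
sqrt(V + 45815) = sqrt(-38/265 + 45815) = sqrt(12140937/265) = 3*sqrt(357483145)/265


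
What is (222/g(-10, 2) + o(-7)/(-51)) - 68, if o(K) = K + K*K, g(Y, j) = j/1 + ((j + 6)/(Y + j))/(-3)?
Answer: 3132/119 ≈ 26.319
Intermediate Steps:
g(Y, j) = j - (6 + j)/(3*(Y + j)) (g(Y, j) = j*1 + ((6 + j)/(Y + j))*(-⅓) = j + ((6 + j)/(Y + j))*(-⅓) = j - (6 + j)/(3*(Y + j)))
o(K) = K + K²
(222/g(-10, 2) + o(-7)/(-51)) - 68 = (222/(((-2 + 2² - ⅓*2 - 10*2)/(-10 + 2))) - 7*(1 - 7)/(-51)) - 68 = (222/(((-2 + 4 - ⅔ - 20)/(-8))) - 7*(-6)*(-1/51)) - 68 = (222/((-⅛*(-56/3))) + 42*(-1/51)) - 68 = (222/(7/3) - 14/17) - 68 = (222*(3/7) - 14/17) - 68 = (666/7 - 14/17) - 68 = 11224/119 - 68 = 3132/119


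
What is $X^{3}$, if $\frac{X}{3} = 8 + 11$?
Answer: $185193$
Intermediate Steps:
$X = 57$ ($X = 3 \left(8 + 11\right) = 3 \cdot 19 = 57$)
$X^{3} = 57^{3} = 185193$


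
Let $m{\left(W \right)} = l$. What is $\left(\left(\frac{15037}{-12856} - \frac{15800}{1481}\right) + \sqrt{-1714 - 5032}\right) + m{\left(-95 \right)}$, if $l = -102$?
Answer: $- \frac{2167447669}{19039736} + i \sqrt{6746} \approx -113.84 + 82.134 i$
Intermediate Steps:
$m{\left(W \right)} = -102$
$\left(\left(\frac{15037}{-12856} - \frac{15800}{1481}\right) + \sqrt{-1714 - 5032}\right) + m{\left(-95 \right)} = \left(\left(\frac{15037}{-12856} - \frac{15800}{1481}\right) + \sqrt{-1714 - 5032}\right) - 102 = \left(\left(15037 \left(- \frac{1}{12856}\right) - \frac{15800}{1481}\right) + \sqrt{-6746}\right) - 102 = \left(\left(- \frac{15037}{12856} - \frac{15800}{1481}\right) + i \sqrt{6746}\right) - 102 = \left(- \frac{225394597}{19039736} + i \sqrt{6746}\right) - 102 = - \frac{2167447669}{19039736} + i \sqrt{6746}$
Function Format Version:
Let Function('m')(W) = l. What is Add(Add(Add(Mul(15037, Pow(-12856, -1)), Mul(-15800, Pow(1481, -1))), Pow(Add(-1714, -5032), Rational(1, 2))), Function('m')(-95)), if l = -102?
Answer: Add(Rational(-2167447669, 19039736), Mul(I, Pow(6746, Rational(1, 2)))) ≈ Add(-113.84, Mul(82.134, I))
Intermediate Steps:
Function('m')(W) = -102
Add(Add(Add(Mul(15037, Pow(-12856, -1)), Mul(-15800, Pow(1481, -1))), Pow(Add(-1714, -5032), Rational(1, 2))), Function('m')(-95)) = Add(Add(Add(Mul(15037, Pow(-12856, -1)), Mul(-15800, Pow(1481, -1))), Pow(Add(-1714, -5032), Rational(1, 2))), -102) = Add(Add(Add(Mul(15037, Rational(-1, 12856)), Mul(-15800, Rational(1, 1481))), Pow(-6746, Rational(1, 2))), -102) = Add(Add(Add(Rational(-15037, 12856), Rational(-15800, 1481)), Mul(I, Pow(6746, Rational(1, 2)))), -102) = Add(Add(Rational(-225394597, 19039736), Mul(I, Pow(6746, Rational(1, 2)))), -102) = Add(Rational(-2167447669, 19039736), Mul(I, Pow(6746, Rational(1, 2))))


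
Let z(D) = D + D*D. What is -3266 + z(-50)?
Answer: -816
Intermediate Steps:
z(D) = D + D²
-3266 + z(-50) = -3266 - 50*(1 - 50) = -3266 - 50*(-49) = -3266 + 2450 = -816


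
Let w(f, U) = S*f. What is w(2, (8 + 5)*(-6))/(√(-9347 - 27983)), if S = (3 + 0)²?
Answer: -9*I*√37330/18665 ≈ -0.093163*I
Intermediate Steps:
S = 9 (S = 3² = 9)
w(f, U) = 9*f
w(2, (8 + 5)*(-6))/(√(-9347 - 27983)) = (9*2)/(√(-9347 - 27983)) = 18/(√(-37330)) = 18/((I*√37330)) = 18*(-I*√37330/37330) = -9*I*√37330/18665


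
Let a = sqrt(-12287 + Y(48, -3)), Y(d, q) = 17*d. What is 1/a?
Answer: -I*sqrt(11471)/11471 ≈ -0.0093368*I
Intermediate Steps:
a = I*sqrt(11471) (a = sqrt(-12287 + 17*48) = sqrt(-12287 + 816) = sqrt(-11471) = I*sqrt(11471) ≈ 107.1*I)
1/a = 1/(I*sqrt(11471)) = -I*sqrt(11471)/11471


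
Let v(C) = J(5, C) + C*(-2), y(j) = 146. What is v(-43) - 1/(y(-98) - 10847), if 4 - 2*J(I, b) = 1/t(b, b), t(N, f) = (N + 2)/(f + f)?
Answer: 930466/10701 ≈ 86.951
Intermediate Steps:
t(N, f) = (2 + N)/(2*f) (t(N, f) = (2 + N)/((2*f)) = (2 + N)*(1/(2*f)) = (2 + N)/(2*f))
J(I, b) = 2 - b/(2 + b) (J(I, b) = 2 - 2*b/(2 + b)/2 = 2 - b/(2 + b))
v(C) = -2*C + (4 + C)/(2 + C) (v(C) = (4 + C)/(2 + C) + C*(-2) = (4 + C)/(2 + C) - 2*C = -2*C + (4 + C)/(2 + C))
v(-43) - 1/(y(-98) - 10847) = (-1*(-43) + 2*(1 - 1*(-43))*(2 - 43))/(2 - 43) - 1/(146 - 10847) = (43 + 2*(1 + 43)*(-41))/(-41) - 1/(-10701) = -(43 + 2*44*(-41))/41 - 1*(-1/10701) = -(43 - 3608)/41 + 1/10701 = -1/41*(-3565) + 1/10701 = 3565/41 + 1/10701 = 930466/10701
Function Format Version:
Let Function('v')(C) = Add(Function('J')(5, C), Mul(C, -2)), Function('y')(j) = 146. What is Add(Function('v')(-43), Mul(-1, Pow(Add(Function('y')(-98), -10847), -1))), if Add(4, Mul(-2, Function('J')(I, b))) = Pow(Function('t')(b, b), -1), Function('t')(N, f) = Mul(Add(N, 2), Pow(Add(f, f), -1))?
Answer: Rational(930466, 10701) ≈ 86.951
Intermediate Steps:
Function('t')(N, f) = Mul(Rational(1, 2), Pow(f, -1), Add(2, N)) (Function('t')(N, f) = Mul(Add(2, N), Pow(Mul(2, f), -1)) = Mul(Add(2, N), Mul(Rational(1, 2), Pow(f, -1))) = Mul(Rational(1, 2), Pow(f, -1), Add(2, N)))
Function('J')(I, b) = Add(2, Mul(-1, b, Pow(Add(2, b), -1))) (Function('J')(I, b) = Add(2, Mul(Rational(-1, 2), Pow(Mul(Rational(1, 2), Pow(b, -1), Add(2, b)), -1))) = Add(2, Mul(Rational(-1, 2), Mul(2, b, Pow(Add(2, b), -1)))) = Add(2, Mul(-1, b, Pow(Add(2, b), -1))))
Function('v')(C) = Add(Mul(-2, C), Mul(Pow(Add(2, C), -1), Add(4, C))) (Function('v')(C) = Add(Mul(Pow(Add(2, C), -1), Add(4, C)), Mul(C, -2)) = Add(Mul(Pow(Add(2, C), -1), Add(4, C)), Mul(-2, C)) = Add(Mul(-2, C), Mul(Pow(Add(2, C), -1), Add(4, C))))
Add(Function('v')(-43), Mul(-1, Pow(Add(Function('y')(-98), -10847), -1))) = Add(Mul(Pow(Add(2, -43), -1), Add(Mul(-1, -43), Mul(2, Add(1, Mul(-1, -43)), Add(2, -43)))), Mul(-1, Pow(Add(146, -10847), -1))) = Add(Mul(Pow(-41, -1), Add(43, Mul(2, Add(1, 43), -41))), Mul(-1, Pow(-10701, -1))) = Add(Mul(Rational(-1, 41), Add(43, Mul(2, 44, -41))), Mul(-1, Rational(-1, 10701))) = Add(Mul(Rational(-1, 41), Add(43, -3608)), Rational(1, 10701)) = Add(Mul(Rational(-1, 41), -3565), Rational(1, 10701)) = Add(Rational(3565, 41), Rational(1, 10701)) = Rational(930466, 10701)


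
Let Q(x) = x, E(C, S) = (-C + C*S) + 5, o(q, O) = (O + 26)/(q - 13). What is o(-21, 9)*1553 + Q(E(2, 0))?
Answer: -54253/34 ≈ -1595.7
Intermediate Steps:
o(q, O) = (26 + O)/(-13 + q)
E(C, S) = 5 - C + C*S
o(-21, 9)*1553 + Q(E(2, 0)) = ((26 + 9)/(-13 - 21))*1553 + (5 - 1*2 + 2*0) = (35/(-34))*1553 + (5 - 2 + 0) = -1/34*35*1553 + 3 = -35/34*1553 + 3 = -54355/34 + 3 = -54253/34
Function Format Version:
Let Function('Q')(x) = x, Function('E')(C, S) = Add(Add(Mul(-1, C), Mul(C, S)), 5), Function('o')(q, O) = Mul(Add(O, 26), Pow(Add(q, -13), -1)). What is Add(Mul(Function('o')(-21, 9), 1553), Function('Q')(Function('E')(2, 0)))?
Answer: Rational(-54253, 34) ≈ -1595.7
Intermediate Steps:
Function('o')(q, O) = Mul(Pow(Add(-13, q), -1), Add(26, O)) (Function('o')(q, O) = Mul(Add(26, O), Pow(Add(-13, q), -1)) = Mul(Pow(Add(-13, q), -1), Add(26, O)))
Function('E')(C, S) = Add(5, Mul(-1, C), Mul(C, S))
Add(Mul(Function('o')(-21, 9), 1553), Function('Q')(Function('E')(2, 0))) = Add(Mul(Mul(Pow(Add(-13, -21), -1), Add(26, 9)), 1553), Add(5, Mul(-1, 2), Mul(2, 0))) = Add(Mul(Mul(Pow(-34, -1), 35), 1553), Add(5, -2, 0)) = Add(Mul(Mul(Rational(-1, 34), 35), 1553), 3) = Add(Mul(Rational(-35, 34), 1553), 3) = Add(Rational(-54355, 34), 3) = Rational(-54253, 34)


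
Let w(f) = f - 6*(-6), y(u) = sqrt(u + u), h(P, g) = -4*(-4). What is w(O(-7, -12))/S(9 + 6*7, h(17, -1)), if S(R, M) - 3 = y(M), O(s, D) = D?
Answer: -72/23 + 96*sqrt(2)/23 ≈ 2.7724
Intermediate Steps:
h(P, g) = 16
y(u) = sqrt(2)*sqrt(u) (y(u) = sqrt(2*u) = sqrt(2)*sqrt(u))
S(R, M) = 3 + sqrt(2)*sqrt(M)
w(f) = 36 + f (w(f) = f + 36 = 36 + f)
w(O(-7, -12))/S(9 + 6*7, h(17, -1)) = (36 - 12)/(3 + sqrt(2)*sqrt(16)) = 24/(3 + sqrt(2)*4) = 24/(3 + 4*sqrt(2))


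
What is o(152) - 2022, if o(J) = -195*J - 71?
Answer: -31733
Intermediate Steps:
o(J) = -71 - 195*J
o(152) - 2022 = (-71 - 195*152) - 2022 = (-71 - 29640) - 2022 = -29711 - 2022 = -31733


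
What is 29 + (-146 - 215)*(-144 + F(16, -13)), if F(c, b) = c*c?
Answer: -40403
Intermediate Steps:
F(c, b) = c**2
29 + (-146 - 215)*(-144 + F(16, -13)) = 29 + (-146 - 215)*(-144 + 16**2) = 29 - 361*(-144 + 256) = 29 - 361*112 = 29 - 40432 = -40403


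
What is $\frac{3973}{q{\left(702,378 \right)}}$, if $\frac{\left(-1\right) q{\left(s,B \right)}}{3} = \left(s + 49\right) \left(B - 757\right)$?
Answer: $\frac{3973}{853887} \approx 0.0046528$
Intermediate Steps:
$q{\left(s,B \right)} = - 3 \left(-757 + B\right) \left(49 + s\right)$ ($q{\left(s,B \right)} = - 3 \left(s + 49\right) \left(B - 757\right) = - 3 \left(49 + s\right) \left(-757 + B\right) = - 3 \left(-757 + B\right) \left(49 + s\right)$)
$\frac{3973}{q{\left(702,378 \right)}} = \frac{3973}{111279 - 55566 + 2271 \cdot 702 - 1134 \cdot 702} = \frac{3973}{111279 - 55566 + 1594242 - 796068} = \frac{3973}{853887}$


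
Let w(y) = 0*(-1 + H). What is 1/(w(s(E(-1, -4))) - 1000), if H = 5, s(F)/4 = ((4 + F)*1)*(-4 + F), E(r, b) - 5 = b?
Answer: -1/1000 ≈ -0.0010000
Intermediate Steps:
E(r, b) = 5 + b
s(F) = 4*(-4 + F)*(4 + F) (s(F) = 4*(((4 + F)*1)*(-4 + F)) = 4*((4 + F)*(-4 + F)) = 4*((-4 + F)*(4 + F)) = 4*(-4 + F)*(4 + F))
w(y) = 0 (w(y) = 0*(-1 + 5) = 0*4 = 0)
1/(w(s(E(-1, -4))) - 1000) = 1/(0 - 1000) = 1/(-1000) = -1/1000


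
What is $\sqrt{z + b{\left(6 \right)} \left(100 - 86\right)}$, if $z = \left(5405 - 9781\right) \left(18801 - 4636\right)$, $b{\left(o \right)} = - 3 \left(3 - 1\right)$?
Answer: $2 i \sqrt{15496531} \approx 7873.1 i$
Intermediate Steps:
$b{\left(o \right)} = -6$ ($b{\left(o \right)} = \left(-3\right) 2 = -6$)
$z = -61986040$ ($z = \left(-4376\right) 14165 = -61986040$)
$\sqrt{z + b{\left(6 \right)} \left(100 - 86\right)} = \sqrt{-61986040 - 6 \left(100 - 86\right)} = \sqrt{-61986040 - 84} = \sqrt{-61986124} = 2 i \sqrt{15496531}$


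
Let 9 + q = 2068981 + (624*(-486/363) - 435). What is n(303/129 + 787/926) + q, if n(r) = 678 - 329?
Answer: 250234118/121 ≈ 2.0681e+6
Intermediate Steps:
n(r) = 349
q = 250191889/121 (q = -9 + (2068981 + (624*(-486/363) - 435)) = -9 + (2068981 + (624*(-486*1/363) - 435)) = -9 + (2068981 + (624*(-162/121) - 435)) = -9 + (2068981 + (-101088/121 - 435)) = -9 + (2068981 - 153723/121) = -9 + 250192978/121 = 250191889/121 ≈ 2.0677e+6)
n(303/129 + 787/926) + q = 349 + 250191889/121 = 250234118/121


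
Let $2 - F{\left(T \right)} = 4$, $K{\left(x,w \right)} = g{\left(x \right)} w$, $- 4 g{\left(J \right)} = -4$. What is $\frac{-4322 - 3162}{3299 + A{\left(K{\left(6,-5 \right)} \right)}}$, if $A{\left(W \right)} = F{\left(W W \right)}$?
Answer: $- \frac{7484}{3297} \approx -2.2699$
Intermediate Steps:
$g{\left(J \right)} = 1$ ($g{\left(J \right)} = \left(- \frac{1}{4}\right) \left(-4\right) = 1$)
$K{\left(x,w \right)} = w$ ($K{\left(x,w \right)} = 1 w = w$)
$F{\left(T \right)} = -2$ ($F{\left(T \right)} = 2 - 4 = -2$)
$A{\left(W \right)} = -2$
$\frac{-4322 - 3162}{3299 + A{\left(K{\left(6,-5 \right)} \right)}} = \frac{-4322 - 3162}{3299 - 2} = - \frac{7484}{3297}$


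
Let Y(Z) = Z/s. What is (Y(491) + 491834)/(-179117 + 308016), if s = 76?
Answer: 37379875/9796324 ≈ 3.8157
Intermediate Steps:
Y(Z) = Z/76
(Y(491) + 491834)/(-179117 + 308016) = ((1/76)*491 + 491834)/(-179117 + 308016) = (491/76 + 491834)/128899 = (37379875/76)*(1/128899) = 37379875/9796324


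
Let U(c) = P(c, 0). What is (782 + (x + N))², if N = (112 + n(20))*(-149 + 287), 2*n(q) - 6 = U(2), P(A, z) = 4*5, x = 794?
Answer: 354418276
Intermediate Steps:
P(A, z) = 20
U(c) = 20
n(q) = 13 (n(q) = 3 + (½)*20 = 3 + 10 = 13)
N = 17250 (N = (112 + 13)*(-149 + 287) = 125*138 = 17250)
(782 + (x + N))² = (782 + (794 + 17250))² = (782 + 18044)² = 18826² = 354418276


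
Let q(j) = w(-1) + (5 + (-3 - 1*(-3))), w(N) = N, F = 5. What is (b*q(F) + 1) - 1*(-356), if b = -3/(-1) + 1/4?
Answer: 370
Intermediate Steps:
b = 13/4 (b = -3*(-1) + 1*(¼) = 3 + ¼ = 13/4 ≈ 3.2500)
q(j) = 4 (q(j) = -1 + (5 + (-3 - 1*(-3))) = -1 + (5 + (-3 + 3)) = -1 + (5 + 0) = -1 + 5 = 4)
(b*q(F) + 1) - 1*(-356) = ((13/4)*4 + 1) - 1*(-356) = (13 + 1) + 356 = 14 + 356 = 370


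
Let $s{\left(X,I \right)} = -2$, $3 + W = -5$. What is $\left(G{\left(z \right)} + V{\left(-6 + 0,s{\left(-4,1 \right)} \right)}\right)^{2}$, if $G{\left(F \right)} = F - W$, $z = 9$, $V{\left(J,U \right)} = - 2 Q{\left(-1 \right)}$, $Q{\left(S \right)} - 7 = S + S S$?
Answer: $9$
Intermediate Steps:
$W = -8$ ($W = -3 - 5 = -8$)
$Q{\left(S \right)} = 7 + S + S^{2}$ ($Q{\left(S \right)} = 7 + \left(S + S S\right) = 7 + \left(S + S^{2}\right) = 7 + S + S^{2}$)
$V{\left(J,U \right)} = -14$ ($V{\left(J,U \right)} = - 2 \left(7 - 1 + \left(-1\right)^{2}\right) = - 2 \left(7 - 1 + 1\right) = \left(-2\right) 7 = -14$)
$G{\left(F \right)} = 8 + F$ ($G{\left(F \right)} = F - -8 = F + 8 = 8 + F$)
$\left(G{\left(z \right)} + V{\left(-6 + 0,s{\left(-4,1 \right)} \right)}\right)^{2} = \left(\left(8 + 9\right) - 14\right)^{2} = \left(17 - 14\right)^{2} = 3^{2} = 9$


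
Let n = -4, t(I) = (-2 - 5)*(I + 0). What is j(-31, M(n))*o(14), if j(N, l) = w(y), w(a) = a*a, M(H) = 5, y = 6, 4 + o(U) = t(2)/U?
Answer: -180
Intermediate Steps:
t(I) = -7*I
o(U) = -4 - 14/U (o(U) = -4 + (-7*2)/U = -4 - 14/U)
w(a) = a²
j(N, l) = 36 (j(N, l) = 6² = 36)
j(-31, M(n))*o(14) = 36*(-4 - 14/14) = 36*(-4 - 14*1/14) = 36*(-4 - 1) = 36*(-5) = -180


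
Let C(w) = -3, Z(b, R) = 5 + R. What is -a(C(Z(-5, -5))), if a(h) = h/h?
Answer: -1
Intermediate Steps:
a(h) = 1
-a(C(Z(-5, -5))) = -1*1 = -1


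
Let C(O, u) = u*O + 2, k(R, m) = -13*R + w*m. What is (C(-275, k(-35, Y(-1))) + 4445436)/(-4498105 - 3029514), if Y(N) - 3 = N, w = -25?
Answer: -4334063/7527619 ≈ -0.57576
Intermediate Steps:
Y(N) = 3 + N
k(R, m) = -25*m - 13*R (k(R, m) = -13*R - 25*m = -25*m - 13*R)
C(O, u) = 2 + O*u (C(O, u) = O*u + 2 = 2 + O*u)
(C(-275, k(-35, Y(-1))) + 4445436)/(-4498105 - 3029514) = ((2 - 275*(-25*(3 - 1) - 13*(-35))) + 4445436)/(-4498105 - 3029514) = ((2 - 275*(-25*2 + 455)) + 4445436)/(-7527619) = ((2 - 275*(-50 + 455)) + 4445436)*(-1/7527619) = ((2 - 275*405) + 4445436)*(-1/7527619) = ((2 - 111375) + 4445436)*(-1/7527619) = (-111373 + 4445436)*(-1/7527619) = 4334063*(-1/7527619) = -4334063/7527619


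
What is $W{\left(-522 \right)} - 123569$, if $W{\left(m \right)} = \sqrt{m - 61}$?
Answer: $-123569 + i \sqrt{583} \approx -1.2357 \cdot 10^{5} + 24.145 i$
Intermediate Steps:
$W{\left(m \right)} = \sqrt{-61 + m}$
$W{\left(-522 \right)} - 123569 = \sqrt{-61 - 522} - 123569 = \sqrt{-583} - 123569 = i \sqrt{583} - 123569 = -123569 + i \sqrt{583}$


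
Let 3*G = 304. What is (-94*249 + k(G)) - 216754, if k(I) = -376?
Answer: -240536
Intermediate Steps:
G = 304/3 (G = (⅓)*304 = 304/3 ≈ 101.33)
(-94*249 + k(G)) - 216754 = (-94*249 - 376) - 216754 = (-23406 - 376) - 216754 = -23782 - 216754 = -240536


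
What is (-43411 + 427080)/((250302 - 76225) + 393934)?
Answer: 383669/568011 ≈ 0.67546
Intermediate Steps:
(-43411 + 427080)/((250302 - 76225) + 393934) = 383669/(174077 + 393934) = 383669/568011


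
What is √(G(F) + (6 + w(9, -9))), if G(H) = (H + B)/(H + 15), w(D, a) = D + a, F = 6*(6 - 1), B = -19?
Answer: √1405/15 ≈ 2.4989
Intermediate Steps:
F = 30 (F = 6*5 = 30)
G(H) = (-19 + H)/(15 + H) (G(H) = (H - 19)/(H + 15) = (-19 + H)/(15 + H))
√(G(F) + (6 + w(9, -9))) = √((-19 + 30)/(15 + 30) + (6 + (9 - 9))) = √(11/45 + (6 + 0)) = √((1/45)*11 + 6) = √(11/45 + 6) = √(281/45) = √1405/15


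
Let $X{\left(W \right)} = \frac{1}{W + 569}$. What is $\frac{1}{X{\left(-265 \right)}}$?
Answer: $304$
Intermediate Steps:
$X{\left(W \right)} = \frac{1}{569 + W}$
$\frac{1}{X{\left(-265 \right)}} = \frac{1}{\frac{1}{569 - 265}} = \frac{1}{\frac{1}{304}} = 304$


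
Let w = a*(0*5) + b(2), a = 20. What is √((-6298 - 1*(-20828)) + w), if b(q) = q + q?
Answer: 13*√86 ≈ 120.56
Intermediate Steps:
b(q) = 2*q
w = 4 (w = 20*(0*5) + 2*2 = 20*0 + 4 = 0 + 4 = 4)
√((-6298 - 1*(-20828)) + w) = √((-6298 - 1*(-20828)) + 4) = √((-6298 + 20828) + 4) = √(14530 + 4) = √14534 = 13*√86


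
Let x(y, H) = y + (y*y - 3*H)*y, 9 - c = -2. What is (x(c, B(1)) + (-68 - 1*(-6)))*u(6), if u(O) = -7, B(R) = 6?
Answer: -7574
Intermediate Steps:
c = 11 (c = 9 - 1*(-2) = 9 + 2 = 11)
x(y, H) = y + y*(y² - 3*H) (x(y, H) = y + (y² - 3*H)*y = y + y*(y² - 3*H))
(x(c, B(1)) + (-68 - 1*(-6)))*u(6) = (11*(1 + 11² - 3*6) + (-68 - 1*(-6)))*(-7) = (11*(1 + 121 - 18) + (-68 + 6))*(-7) = (11*104 - 62)*(-7) = (1144 - 62)*(-7) = 1082*(-7) = -7574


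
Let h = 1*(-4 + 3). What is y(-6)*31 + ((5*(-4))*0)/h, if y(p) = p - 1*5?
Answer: -341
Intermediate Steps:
y(p) = -5 + p (y(p) = p - 5 = -5 + p)
h = -1 (h = 1*(-1) = -1)
y(-6)*31 + ((5*(-4))*0)/h = (-5 - 6)*31 + ((5*(-4))*0)/(-1) = -11*31 - 20*0*(-1) = -341 + 0*(-1) = -341 + 0 = -341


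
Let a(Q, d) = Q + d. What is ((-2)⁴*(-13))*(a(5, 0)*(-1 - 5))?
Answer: 6240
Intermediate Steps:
((-2)⁴*(-13))*(a(5, 0)*(-1 - 5)) = ((-2)⁴*(-13))*((5 + 0)*(-1 - 5)) = (16*(-13))*(5*(-6)) = -208*(-30) = 6240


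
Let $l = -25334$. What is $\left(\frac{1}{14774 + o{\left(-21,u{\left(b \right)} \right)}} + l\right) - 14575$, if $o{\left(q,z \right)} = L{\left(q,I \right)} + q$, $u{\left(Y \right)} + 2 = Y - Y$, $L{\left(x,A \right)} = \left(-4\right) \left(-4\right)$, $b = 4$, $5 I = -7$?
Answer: $- \frac{589416020}{14769} \approx -39909.0$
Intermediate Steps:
$I = - \frac{7}{5}$ ($I = \frac{1}{5} \left(-7\right) = - \frac{7}{5} \approx -1.4$)
$L{\left(x,A \right)} = 16$
$u{\left(Y \right)} = -2$ ($u{\left(Y \right)} = -2 + \left(Y - Y\right) = -2 + 0 = -2$)
$o{\left(q,z \right)} = 16 + q$
$\left(\frac{1}{14774 + o{\left(-21,u{\left(b \right)} \right)}} + l\right) - 14575 = \left(\frac{1}{14774 + \left(16 - 21\right)} - 25334\right) - 14575 = \left(\frac{1}{14774 - 5} - 25334\right) - 14575 = \left(\frac{1}{14769} - 25334\right) - 14575 = - \frac{374157845}{14769} - 14575 = - \frac{589416020}{14769}$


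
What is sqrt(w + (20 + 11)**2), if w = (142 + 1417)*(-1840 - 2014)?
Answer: 5*I*sqrt(240297) ≈ 2451.0*I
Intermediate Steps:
w = -6008386 (w = 1559*(-3854) = -6008386)
sqrt(w + (20 + 11)**2) = sqrt(-6008386 + (20 + 11)**2) = sqrt(-6008386 + 31**2) = sqrt(-6008386 + 961) = sqrt(-6007425) = 5*I*sqrt(240297)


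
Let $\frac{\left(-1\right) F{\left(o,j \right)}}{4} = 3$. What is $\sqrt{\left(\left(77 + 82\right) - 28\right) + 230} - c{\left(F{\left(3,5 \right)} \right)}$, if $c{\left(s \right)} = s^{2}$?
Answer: $-125$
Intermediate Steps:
$F{\left(o,j \right)} = -12$ ($F{\left(o,j \right)} = \left(-4\right) 3 = -12$)
$\sqrt{\left(\left(77 + 82\right) - 28\right) + 230} - c{\left(F{\left(3,5 \right)} \right)} = \sqrt{\left(\left(77 + 82\right) - 28\right) + 230} - \left(-12\right)^{2} = \sqrt{\left(159 - 28\right) + 230} - 144 = \sqrt{131 + 230} - 144 = \sqrt{361} - 144 = 19 - 144 = -125$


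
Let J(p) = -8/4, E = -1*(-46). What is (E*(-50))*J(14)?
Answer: 4600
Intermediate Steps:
E = 46
J(p) = -2 (J(p) = -8*1/4 = -2)
(E*(-50))*J(14) = (46*(-50))*(-2) = -2300*(-2) = 4600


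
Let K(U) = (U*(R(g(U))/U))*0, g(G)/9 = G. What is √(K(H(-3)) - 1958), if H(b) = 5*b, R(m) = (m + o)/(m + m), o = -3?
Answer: I*√1958 ≈ 44.249*I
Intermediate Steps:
g(G) = 9*G
R(m) = (-3 + m)/(2*m) (R(m) = (m - 3)/(m + m) = (-3 + m)/((2*m)) = (-3 + m)*(1/(2*m)) = (-3 + m)/(2*m))
K(U) = 0 (K(U) = (U*(((-3 + 9*U)/(2*((9*U))))/U))*0 = (U*(((1/(9*U))*(-3 + 9*U)/2)/U))*0 = (U*(((-3 + 9*U)/(18*U))/U))*0 = (U*((-3 + 9*U)/(18*U²)))*0 = ((-3 + 9*U)/(18*U))*0 = 0)
√(K(H(-3)) - 1958) = √(0 - 1958) = √(-1958) = I*√1958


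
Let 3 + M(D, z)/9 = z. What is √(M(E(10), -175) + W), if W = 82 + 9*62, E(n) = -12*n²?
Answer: I*√962 ≈ 31.016*I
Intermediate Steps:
W = 640 (W = 82 + 558 = 640)
M(D, z) = -27 + 9*z
√(M(E(10), -175) + W) = √((-27 + 9*(-175)) + 640) = √((-27 - 1575) + 640) = √(-1602 + 640) = √(-962) = I*√962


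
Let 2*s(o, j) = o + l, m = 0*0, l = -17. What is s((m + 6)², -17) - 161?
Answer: -303/2 ≈ -151.50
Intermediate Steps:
m = 0
s(o, j) = -17/2 + o/2 (s(o, j) = (o - 17)/2 = (-17 + o)/2 = -17/2 + o/2)
s((m + 6)², -17) - 161 = (-17/2 + (0 + 6)²/2) - 161 = (-17/2 + (½)*6²) - 161 = (-17/2 + (½)*36) - 161 = (-17/2 + 18) - 161 = 19/2 - 161 = -303/2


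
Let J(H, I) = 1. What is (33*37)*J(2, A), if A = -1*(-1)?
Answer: 1221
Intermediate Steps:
A = 1
(33*37)*J(2, A) = (33*37)*1 = 1221*1 = 1221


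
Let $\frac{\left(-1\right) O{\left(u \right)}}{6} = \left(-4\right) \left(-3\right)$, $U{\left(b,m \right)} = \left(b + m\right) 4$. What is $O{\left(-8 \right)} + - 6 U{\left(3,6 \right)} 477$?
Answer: $-103104$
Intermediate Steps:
$U{\left(b,m \right)} = 4 b + 4 m$
$O{\left(u \right)} = -72$ ($O{\left(u \right)} = - 6 \left(\left(-4\right) \left(-3\right)\right) = \left(-6\right) 12 = -72$)
$O{\left(-8 \right)} + - 6 U{\left(3,6 \right)} 477 = -72 + - 6 \left(4 \cdot 3 + 4 \cdot 6\right) 477 = -72 + - 6 \left(12 + 24\right) 477 = -72 + \left(-6\right) 36 \cdot 477 = -72 - 103032 = -103104$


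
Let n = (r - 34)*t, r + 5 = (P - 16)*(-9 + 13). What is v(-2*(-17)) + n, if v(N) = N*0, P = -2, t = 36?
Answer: -3996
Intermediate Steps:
v(N) = 0
r = -77 (r = -5 + (-2 - 16)*(-9 + 13) = -5 - 18*4 = -5 - 72 = -77)
n = -3996 (n = (-77 - 34)*36 = -111*36 = -3996)
v(-2*(-17)) + n = 0 - 3996 = -3996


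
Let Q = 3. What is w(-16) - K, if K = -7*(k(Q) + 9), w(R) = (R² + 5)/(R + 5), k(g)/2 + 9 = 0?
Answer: -954/11 ≈ -86.727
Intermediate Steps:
k(g) = -18 (k(g) = -18 + 2*0 = -18 + 0 = -18)
w(R) = (5 + R²)/(5 + R)
K = 63 (K = -7*(-18 + 9) = -7*(-9) = 63)
w(-16) - K = (5 + (-16)²)/(5 - 16) - 1*63 = (5 + 256)/(-11) - 63 = -1/11*261 - 63 = -261/11 - 63 = -954/11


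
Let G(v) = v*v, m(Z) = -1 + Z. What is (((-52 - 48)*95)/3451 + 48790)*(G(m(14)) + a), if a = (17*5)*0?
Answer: 28453649510/3451 ≈ 8.2450e+6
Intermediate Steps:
G(v) = v²
a = 0 (a = 85*0 = 0)
(((-52 - 48)*95)/3451 + 48790)*(G(m(14)) + a) = (((-52 - 48)*95)/3451 + 48790)*((-1 + 14)² + 0) = (-100*95*(1/3451) + 48790)*(13² + 0) = (-9500*1/3451 + 48790)*(169 + 0) = (-9500/3451 + 48790)*169 = (168364790/3451)*169 = 28453649510/3451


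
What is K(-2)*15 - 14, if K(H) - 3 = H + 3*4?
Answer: 181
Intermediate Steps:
K(H) = 15 + H (K(H) = 3 + (H + 3*4) = 3 + (H + 12) = 3 + (12 + H) = 15 + H)
K(-2)*15 - 14 = (15 - 2)*15 - 14 = 13*15 - 14 = 195 - 14 = 181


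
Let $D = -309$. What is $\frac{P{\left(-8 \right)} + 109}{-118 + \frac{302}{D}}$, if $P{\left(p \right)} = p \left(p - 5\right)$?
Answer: $- \frac{65817}{36764} \approx -1.7903$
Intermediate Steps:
$P{\left(p \right)} = p \left(-5 + p\right)$
$\frac{P{\left(-8 \right)} + 109}{-118 + \frac{302}{D}} = \frac{- 8 \left(-5 - 8\right) + 109}{-118 + \frac{302}{-309}} = \frac{\left(-8\right) \left(-13\right) + 109}{-118 + 302 \left(- \frac{1}{309}\right)} = \frac{104 + 109}{-118 - \frac{302}{309}} = \frac{213}{- \frac{36764}{309}} = 213 \left(- \frac{309}{36764}\right) = - \frac{65817}{36764}$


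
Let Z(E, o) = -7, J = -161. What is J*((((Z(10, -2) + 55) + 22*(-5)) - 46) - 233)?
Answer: 54901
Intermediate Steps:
J*((((Z(10, -2) + 55) + 22*(-5)) - 46) - 233) = -161*((((-7 + 55) + 22*(-5)) - 46) - 233) = -161*(((48 - 110) - 46) - 233) = -161*((-62 - 46) - 233) = -161*(-108 - 233) = -161*(-341) = 54901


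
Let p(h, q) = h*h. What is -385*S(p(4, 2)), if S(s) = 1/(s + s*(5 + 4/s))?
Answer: -77/20 ≈ -3.8500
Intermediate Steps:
p(h, q) = h²
-385*S(p(4, 2)) = -385*1/(2*(2 + 3*4²)) = -385*1/(2*(2 + 3*16)) = -385*1/(2*(2 + 48)) = -385*(½)/50 = -385*(½)*(1/50) = -385/100 = -1*77/20 = -77/20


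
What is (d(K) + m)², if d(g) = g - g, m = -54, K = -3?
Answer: 2916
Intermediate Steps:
d(g) = 0
(d(K) + m)² = (0 - 54)² = (-54)² = 2916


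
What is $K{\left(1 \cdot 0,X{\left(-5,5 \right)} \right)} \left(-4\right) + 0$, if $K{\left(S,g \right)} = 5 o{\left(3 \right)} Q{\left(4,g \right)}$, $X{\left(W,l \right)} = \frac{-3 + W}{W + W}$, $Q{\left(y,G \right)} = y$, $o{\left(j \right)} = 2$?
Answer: $-160$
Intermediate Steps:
$X{\left(W,l \right)} = \frac{-3 + W}{2 W}$
$K{\left(S,g \right)} = 40$ ($K{\left(S,g \right)} = 5 \cdot 2 \cdot 4 = 10 \cdot 4 = 40$)
$K{\left(1 \cdot 0,X{\left(-5,5 \right)} \right)} \left(-4\right) + 0 = 40 \left(-4\right) + 0 = -160 + 0 = -160$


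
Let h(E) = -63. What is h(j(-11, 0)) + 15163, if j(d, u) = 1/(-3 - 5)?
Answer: 15100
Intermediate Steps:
j(d, u) = -1/8 (j(d, u) = 1/(-8) = -1/8)
h(j(-11, 0)) + 15163 = -63 + 15163 = 15100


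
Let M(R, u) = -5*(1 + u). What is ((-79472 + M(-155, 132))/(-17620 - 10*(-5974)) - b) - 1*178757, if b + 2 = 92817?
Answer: -11438692777/42120 ≈ -2.7157e+5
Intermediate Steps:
M(R, u) = -5 - 5*u
b = 92815 (b = -2 + 92817 = 92815)
((-79472 + M(-155, 132))/(-17620 - 10*(-5974)) - b) - 1*178757 = ((-79472 + (-5 - 5*132))/(-17620 - 10*(-5974)) - 1*92815) - 1*178757 = ((-79472 + (-5 - 660))/(-17620 + 59740) - 92815) - 178757 = ((-79472 - 665)/42120 - 92815) - 178757 = (-80137*1/42120 - 92815) - 178757 = (-80137/42120 - 92815) - 178757 = -3909447937/42120 - 178757 = -11438692777/42120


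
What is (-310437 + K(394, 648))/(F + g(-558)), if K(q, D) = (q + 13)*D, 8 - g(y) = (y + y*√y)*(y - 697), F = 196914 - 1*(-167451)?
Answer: 15687659817/273759435158689 - 98112729870*I*√62/273759435158689 ≈ 5.7305e-5 - 0.002822*I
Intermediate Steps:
F = 364365 (F = 196914 + 167451 = 364365)
g(y) = 8 - (-697 + y)*(y + y^(3/2)) (g(y) = 8 - (y + y*√y)*(y - 697) = 8 - (y + y^(3/2))*(-697 + y) = 8 - (-697 + y)*(y + y^(3/2)))
K(q, D) = D*(13 + q) (K(q, D) = (13 + q)*D = D*(13 + q))
(-310437 + K(394, 648))/(F + g(-558)) = (-310437 + 648*(13 + 394))/(364365 + (8 - 1*(-558)² - (-558)^(5/2) + 697*(-558) + 697*(-558)^(3/2))) = (-310437 + 648*407)/(364365 + (8 - 1*311364 - 934092*I*√62 - 388926 + 697*(-1674*I*√62))) = (-310437 + 263736)/(364365 + (8 - 311364 - 934092*I*√62 - 388926 - 1166778*I*√62)) = -46701/(364365 + (-700282 - 2100870*I*√62)) = -46701/(-335917 - 2100870*I*√62)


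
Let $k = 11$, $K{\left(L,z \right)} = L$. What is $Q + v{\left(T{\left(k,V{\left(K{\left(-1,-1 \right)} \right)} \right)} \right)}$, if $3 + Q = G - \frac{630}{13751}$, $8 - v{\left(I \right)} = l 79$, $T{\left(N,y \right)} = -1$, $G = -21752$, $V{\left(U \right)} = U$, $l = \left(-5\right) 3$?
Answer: $- \frac{282748692}{13751} \approx -20562.0$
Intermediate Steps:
$l = -15$
$v{\left(I \right)} = 1193$ ($v{\left(I \right)} = 8 - \left(-15\right) 79 = 8 - -1185 = 8 + 1185 = 1193$)
$Q = - \frac{299153635}{13751}$ ($Q = -3 - \left(21752 + \frac{630}{13751}\right) = -3 - \left(21752 + 630 \cdot \frac{1}{13751}\right) = -3 - \frac{299112382}{13751} = - \frac{299153635}{13751} \approx -21755.0$)
$Q + v{\left(T{\left(k,V{\left(K{\left(-1,-1 \right)} \right)} \right)} \right)} = - \frac{299153635}{13751} + 1193 = - \frac{282748692}{13751}$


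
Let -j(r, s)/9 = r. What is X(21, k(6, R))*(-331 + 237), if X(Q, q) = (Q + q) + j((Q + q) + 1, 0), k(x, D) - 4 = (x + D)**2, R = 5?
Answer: 110638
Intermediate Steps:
k(x, D) = 4 + (D + x)**2 (k(x, D) = 4 + (x + D)**2 = 4 + (D + x)**2)
j(r, s) = -9*r
X(Q, q) = -9 - 8*Q - 8*q (X(Q, q) = (Q + q) - 9*((Q + q) + 1) = (Q + q) - 9*(1 + Q + q) = (Q + q) + (-9 - 9*Q - 9*q) = -9 - 8*Q - 8*q)
X(21, k(6, R))*(-331 + 237) = (-9 - 8*21 - 8*(4 + (5 + 6)**2))*(-331 + 237) = (-9 - 168 - 8*(4 + 11**2))*(-94) = (-9 - 168 - 8*(4 + 121))*(-94) = (-9 - 168 - 8*125)*(-94) = (-9 - 168 - 1000)*(-94) = -1177*(-94) = 110638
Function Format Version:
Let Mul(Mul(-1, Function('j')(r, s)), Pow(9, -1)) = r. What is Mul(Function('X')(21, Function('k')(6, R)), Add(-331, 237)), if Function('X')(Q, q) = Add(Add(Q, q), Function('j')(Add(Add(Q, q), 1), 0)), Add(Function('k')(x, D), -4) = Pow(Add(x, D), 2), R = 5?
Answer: 110638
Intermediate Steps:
Function('k')(x, D) = Add(4, Pow(Add(D, x), 2)) (Function('k')(x, D) = Add(4, Pow(Add(x, D), 2)) = Add(4, Pow(Add(D, x), 2)))
Function('j')(r, s) = Mul(-9, r)
Function('X')(Q, q) = Add(-9, Mul(-8, Q), Mul(-8, q)) (Function('X')(Q, q) = Add(Add(Q, q), Mul(-9, Add(Add(Q, q), 1))) = Add(Add(Q, q), Mul(-9, Add(1, Q, q))) = Add(Add(Q, q), Add(-9, Mul(-9, Q), Mul(-9, q))) = Add(-9, Mul(-8, Q), Mul(-8, q)))
Mul(Function('X')(21, Function('k')(6, R)), Add(-331, 237)) = Mul(Add(-9, Mul(-8, 21), Mul(-8, Add(4, Pow(Add(5, 6), 2)))), Add(-331, 237)) = Mul(Add(-9, -168, Mul(-8, Add(4, Pow(11, 2)))), -94) = Mul(Add(-9, -168, Mul(-8, Add(4, 121))), -94) = Mul(Add(-9, -168, Mul(-8, 125)), -94) = Mul(Add(-9, -168, -1000), -94) = Mul(-1177, -94) = 110638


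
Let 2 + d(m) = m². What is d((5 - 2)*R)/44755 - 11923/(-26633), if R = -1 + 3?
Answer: 534519387/1191959915 ≈ 0.44844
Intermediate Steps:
R = 2
d(m) = -2 + m²
d((5 - 2)*R)/44755 - 11923/(-26633) = (-2 + ((5 - 2)*2)²)/44755 - 11923/(-26633) = (-2 + (3*2)²)*(1/44755) - 11923*(-1/26633) = (-2 + 6²)*(1/44755) + 11923/26633 = (-2 + 36)*(1/44755) + 11923/26633 = 34*(1/44755) + 11923/26633 = 34/44755 + 11923/26633 = 534519387/1191959915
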